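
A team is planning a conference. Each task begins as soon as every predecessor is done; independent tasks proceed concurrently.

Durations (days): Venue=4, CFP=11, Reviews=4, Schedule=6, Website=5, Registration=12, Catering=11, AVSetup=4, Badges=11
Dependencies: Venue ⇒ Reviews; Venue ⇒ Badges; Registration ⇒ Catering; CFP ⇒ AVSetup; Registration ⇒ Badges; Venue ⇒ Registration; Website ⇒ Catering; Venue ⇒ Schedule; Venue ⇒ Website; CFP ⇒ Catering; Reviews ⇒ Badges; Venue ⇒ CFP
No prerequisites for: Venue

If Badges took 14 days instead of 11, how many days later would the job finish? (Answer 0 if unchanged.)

The binding path is Venue→Registration→Badges = 4+12+11 = 27; finish at 27 days.
Badges lies on that path, so at 14 days the path becomes 30 days.
That remains the longest chain; total 30 days.
Change in finish: 30 − 27 = +3 days.

3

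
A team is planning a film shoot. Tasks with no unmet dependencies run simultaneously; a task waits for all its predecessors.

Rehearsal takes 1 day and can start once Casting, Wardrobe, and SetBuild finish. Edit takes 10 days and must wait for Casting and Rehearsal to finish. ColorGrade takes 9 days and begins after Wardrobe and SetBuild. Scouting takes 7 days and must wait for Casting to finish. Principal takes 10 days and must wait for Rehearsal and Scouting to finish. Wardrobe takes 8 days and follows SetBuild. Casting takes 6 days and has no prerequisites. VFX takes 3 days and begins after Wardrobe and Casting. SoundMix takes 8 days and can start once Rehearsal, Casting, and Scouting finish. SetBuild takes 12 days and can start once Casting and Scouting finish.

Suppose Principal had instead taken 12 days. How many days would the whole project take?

Baseline: Casting→Scouting→SetBuild→Wardrobe→Rehearsal→Principal = 6+7+12+8+1+10 = 44 → 44 days.
Principal lies on that path, so at 12 days the path becomes 46 days.
No other chain overtakes it, so the finish is 46 days.

46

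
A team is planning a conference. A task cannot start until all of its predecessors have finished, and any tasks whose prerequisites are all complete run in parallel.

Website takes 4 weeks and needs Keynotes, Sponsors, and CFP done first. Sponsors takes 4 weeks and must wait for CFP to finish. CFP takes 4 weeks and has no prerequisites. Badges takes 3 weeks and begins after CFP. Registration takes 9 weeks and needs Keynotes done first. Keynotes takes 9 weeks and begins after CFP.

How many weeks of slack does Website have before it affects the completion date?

5

CFP→Keynotes→Registration = 4+9+9 = 22 sets the makespan at 22 weeks.
Longest path through Website: 17 weeks (earliest finish 17, latest finish 22).
Float = 22 − 17 = 5.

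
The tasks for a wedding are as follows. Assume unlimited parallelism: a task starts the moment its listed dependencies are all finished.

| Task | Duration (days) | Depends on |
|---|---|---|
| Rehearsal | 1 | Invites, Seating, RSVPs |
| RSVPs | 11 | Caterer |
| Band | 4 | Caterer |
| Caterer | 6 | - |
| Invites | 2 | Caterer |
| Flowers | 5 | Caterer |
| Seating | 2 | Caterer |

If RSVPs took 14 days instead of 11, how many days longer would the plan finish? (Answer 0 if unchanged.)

3

Critical path before the change: Caterer→RSVPs→Rehearsal = 6+11+1 = 18 giving 18 days.
RSVPs is on the critical path; changing it to 14 makes that path 21 days.
The critical path is still Caterer→RSVPs→Rehearsal; finish is now 21 days.
Change in finish: 21 − 18 = +3 days.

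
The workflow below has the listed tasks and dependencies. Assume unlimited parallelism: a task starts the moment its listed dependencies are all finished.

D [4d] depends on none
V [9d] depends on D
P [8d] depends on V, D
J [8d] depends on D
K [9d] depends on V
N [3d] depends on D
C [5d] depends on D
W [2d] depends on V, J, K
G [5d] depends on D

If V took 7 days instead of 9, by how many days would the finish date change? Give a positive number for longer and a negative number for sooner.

Actual critical path: D→V→K→W = 4+9+9+2 = 24 ⇒ 24 days.
Since V is critical, the -2 change carries straight to that chain (now 22 days).
No other chain overtakes it, so the finish is 22 days.
Change in finish: 22 − 24 = -2 days.

-2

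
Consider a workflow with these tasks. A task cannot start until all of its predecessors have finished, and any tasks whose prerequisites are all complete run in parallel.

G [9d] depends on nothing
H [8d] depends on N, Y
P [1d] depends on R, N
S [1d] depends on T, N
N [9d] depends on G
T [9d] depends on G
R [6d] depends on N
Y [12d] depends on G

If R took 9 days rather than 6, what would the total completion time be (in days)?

29

As given, the longest chain is G→Y→H = 9+12+8 = 29, so the finish is 29 days.
The longest path through R is only 25 days, so R has float 4.
No other chain overtakes it, so the finish is 29 days.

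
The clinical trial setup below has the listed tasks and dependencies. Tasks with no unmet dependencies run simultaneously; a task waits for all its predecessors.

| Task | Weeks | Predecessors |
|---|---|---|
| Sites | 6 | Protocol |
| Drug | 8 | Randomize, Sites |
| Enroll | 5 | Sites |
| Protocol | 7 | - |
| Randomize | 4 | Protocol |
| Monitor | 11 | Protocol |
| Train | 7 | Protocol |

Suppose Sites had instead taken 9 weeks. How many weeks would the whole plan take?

24

Baseline: Protocol→Sites→Drug = 7+6+8 = 21 → 21 weeks.
Sites lies on that path, so at 9 weeks the path becomes 24 weeks.
No other chain overtakes it, so the finish is 24 weeks.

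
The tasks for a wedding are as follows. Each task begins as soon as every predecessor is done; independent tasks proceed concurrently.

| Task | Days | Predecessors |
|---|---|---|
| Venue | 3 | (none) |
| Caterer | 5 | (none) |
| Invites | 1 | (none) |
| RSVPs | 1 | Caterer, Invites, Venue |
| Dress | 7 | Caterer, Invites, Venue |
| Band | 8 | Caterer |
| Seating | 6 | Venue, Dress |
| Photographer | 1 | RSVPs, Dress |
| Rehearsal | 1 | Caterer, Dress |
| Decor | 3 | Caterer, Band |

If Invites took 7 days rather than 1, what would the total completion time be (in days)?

20

Baseline: Caterer→Dress→Seating = 5+7+6 = 18 → 18 days.
Invites is off the critical path — its longest chain is 14 days, giving 4 of slack.
New critical path: Invites→Dress→Seating = 7+7+6 = 20 ⇒ 20 days.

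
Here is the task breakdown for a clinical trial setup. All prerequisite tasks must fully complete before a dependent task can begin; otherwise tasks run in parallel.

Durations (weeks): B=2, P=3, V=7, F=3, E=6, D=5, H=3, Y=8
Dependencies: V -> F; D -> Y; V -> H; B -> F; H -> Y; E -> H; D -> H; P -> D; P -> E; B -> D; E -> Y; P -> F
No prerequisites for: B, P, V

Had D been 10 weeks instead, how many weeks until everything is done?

Baseline: P→E→H→Y = 3+6+3+8 = 20 → 20 weeks.
The longest path through D is only 19 weeks, so D has float 1.
New critical path: P→D→H→Y = 3+10+3+8 = 24 ⇒ 24 weeks.

24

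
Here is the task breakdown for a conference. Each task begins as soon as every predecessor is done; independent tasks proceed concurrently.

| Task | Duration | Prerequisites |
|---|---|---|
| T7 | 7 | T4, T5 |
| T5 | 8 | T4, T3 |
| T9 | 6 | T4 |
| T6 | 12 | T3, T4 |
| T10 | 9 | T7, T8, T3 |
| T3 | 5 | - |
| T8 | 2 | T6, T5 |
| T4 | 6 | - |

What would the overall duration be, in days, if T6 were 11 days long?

30

Critical path before the change: T4→T5→T7→T10 = 6+8+7+9 = 30 giving 30 days.
T6 has 1 day of float (longest path through it is 29).
No other chain overtakes it, so the finish is 30 days.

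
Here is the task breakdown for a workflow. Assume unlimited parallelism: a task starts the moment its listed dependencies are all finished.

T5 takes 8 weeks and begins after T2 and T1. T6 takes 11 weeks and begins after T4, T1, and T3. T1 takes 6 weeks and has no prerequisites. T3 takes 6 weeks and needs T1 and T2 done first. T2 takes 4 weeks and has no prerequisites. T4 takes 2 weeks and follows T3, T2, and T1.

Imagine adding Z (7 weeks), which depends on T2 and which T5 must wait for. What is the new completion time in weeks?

Originally the project takes 25 weeks.
With Z inserted, T5 now waits for max(T2, T1, Z).
New critical path: T1→T3→T4→T6 = 6+6+2+11 = 25 ⇒ 25 weeks.

25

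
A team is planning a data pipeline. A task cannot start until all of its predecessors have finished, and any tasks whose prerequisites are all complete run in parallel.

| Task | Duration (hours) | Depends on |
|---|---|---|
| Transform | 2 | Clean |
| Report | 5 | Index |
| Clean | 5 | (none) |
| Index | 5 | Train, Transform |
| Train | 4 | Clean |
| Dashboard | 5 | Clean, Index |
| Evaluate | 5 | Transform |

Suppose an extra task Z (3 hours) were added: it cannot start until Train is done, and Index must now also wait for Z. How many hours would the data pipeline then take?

Originally the data pipeline takes 19 hours.
With Z inserted, Index now waits for max(Train, Transform, Z).
New critical path: Clean→Train→Z→Index→Report = 5+4+3+5+5 = 22 ⇒ 22 hours.

22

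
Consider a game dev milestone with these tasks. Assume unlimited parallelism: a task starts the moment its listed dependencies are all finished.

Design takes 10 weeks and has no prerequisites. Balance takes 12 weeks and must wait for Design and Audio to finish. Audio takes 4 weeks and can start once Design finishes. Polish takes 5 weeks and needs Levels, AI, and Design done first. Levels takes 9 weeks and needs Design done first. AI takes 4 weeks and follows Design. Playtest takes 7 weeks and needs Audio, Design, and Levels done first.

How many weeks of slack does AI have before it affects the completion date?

7

Critical path: Design→Levels→Playtest = 10+9+7 = 26, so the finish is 26 weeks.
Longest path through AI: 19 weeks (earliest finish 14, latest finish 21).
Slack of AI = 17 − 10 = 7 weeks.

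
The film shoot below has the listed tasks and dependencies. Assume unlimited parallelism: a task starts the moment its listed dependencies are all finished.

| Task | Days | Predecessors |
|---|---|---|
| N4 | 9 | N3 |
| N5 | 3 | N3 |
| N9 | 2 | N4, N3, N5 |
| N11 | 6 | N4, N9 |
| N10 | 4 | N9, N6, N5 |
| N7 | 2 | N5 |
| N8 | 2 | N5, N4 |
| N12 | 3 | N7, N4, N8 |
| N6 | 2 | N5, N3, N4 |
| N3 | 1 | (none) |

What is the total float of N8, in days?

3

The longest chain is N3→N4→N9→N11 = 1+9+2+6 = 18; overall finish 18 days.
Longest path through N8: 15 days (earliest finish 12, latest finish 15).
Slack of N8 = 13 − 10 = 3 days.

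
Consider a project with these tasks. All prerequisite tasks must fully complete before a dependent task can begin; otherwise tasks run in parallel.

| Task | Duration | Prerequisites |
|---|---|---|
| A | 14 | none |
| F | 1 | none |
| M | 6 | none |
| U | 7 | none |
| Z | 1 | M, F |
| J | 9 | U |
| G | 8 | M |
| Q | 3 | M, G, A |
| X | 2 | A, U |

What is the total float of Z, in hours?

10

A→Q = 14+3 = 17 sets the makespan at 17 hours.
The longest chain containing Z totals 7 hours.
Slack of Z = 16 − 6 = 10 hours.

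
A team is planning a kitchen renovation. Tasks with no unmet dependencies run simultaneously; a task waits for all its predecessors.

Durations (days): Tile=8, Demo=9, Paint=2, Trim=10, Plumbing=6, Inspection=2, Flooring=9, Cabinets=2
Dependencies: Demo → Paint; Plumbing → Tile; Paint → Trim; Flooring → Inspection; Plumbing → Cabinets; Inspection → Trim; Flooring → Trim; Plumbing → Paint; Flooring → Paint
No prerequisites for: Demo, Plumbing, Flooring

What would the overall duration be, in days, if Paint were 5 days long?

24

Critical path before the change: Demo→Paint→Trim = 9+2+10 = 21 giving 21 days.
Since Paint is critical, the +3 change carries straight to that chain (now 24 days).
No other chain overtakes it, so the finish is 24 days.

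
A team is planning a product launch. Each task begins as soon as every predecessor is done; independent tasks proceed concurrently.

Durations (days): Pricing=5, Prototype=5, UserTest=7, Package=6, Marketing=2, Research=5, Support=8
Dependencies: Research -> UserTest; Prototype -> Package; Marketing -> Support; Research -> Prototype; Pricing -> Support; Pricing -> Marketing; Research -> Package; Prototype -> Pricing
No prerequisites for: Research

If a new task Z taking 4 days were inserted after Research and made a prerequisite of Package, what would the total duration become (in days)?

Originally the project takes 25 days.
With Z inserted, Package now waits for max(Prototype, Research, Z).
New critical path: Research→Prototype→Pricing→Marketing→Support = 5+5+5+2+8 = 25 ⇒ 25 days.

25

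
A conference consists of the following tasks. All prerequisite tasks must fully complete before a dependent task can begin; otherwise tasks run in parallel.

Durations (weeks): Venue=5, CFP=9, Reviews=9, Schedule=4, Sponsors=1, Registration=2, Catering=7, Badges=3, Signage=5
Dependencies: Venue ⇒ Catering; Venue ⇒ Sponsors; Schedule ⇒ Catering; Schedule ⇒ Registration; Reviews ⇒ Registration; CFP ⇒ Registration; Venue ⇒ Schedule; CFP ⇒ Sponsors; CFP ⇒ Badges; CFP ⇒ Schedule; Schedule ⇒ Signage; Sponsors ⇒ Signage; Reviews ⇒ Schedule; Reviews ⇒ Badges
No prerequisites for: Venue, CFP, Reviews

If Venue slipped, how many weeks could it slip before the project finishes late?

Critical path: CFP→Schedule→Catering = 9+4+7 = 20, so the finish is 20 weeks.
The longest chain containing Venue totals 16 weeks.
Float = 20 − 16 = 4.

4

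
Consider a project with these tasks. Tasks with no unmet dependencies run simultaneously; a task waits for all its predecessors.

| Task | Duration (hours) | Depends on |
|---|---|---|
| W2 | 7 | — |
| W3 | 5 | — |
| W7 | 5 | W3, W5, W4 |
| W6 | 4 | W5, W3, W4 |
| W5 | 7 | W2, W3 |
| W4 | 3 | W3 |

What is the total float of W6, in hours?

1

The longest chain is W2→W5→W7 = 7+7+5 = 19; overall finish 19 hours.
The longest chain containing W6 totals 18 hours.
So W6 can slip 19 − 18 = 1 hour.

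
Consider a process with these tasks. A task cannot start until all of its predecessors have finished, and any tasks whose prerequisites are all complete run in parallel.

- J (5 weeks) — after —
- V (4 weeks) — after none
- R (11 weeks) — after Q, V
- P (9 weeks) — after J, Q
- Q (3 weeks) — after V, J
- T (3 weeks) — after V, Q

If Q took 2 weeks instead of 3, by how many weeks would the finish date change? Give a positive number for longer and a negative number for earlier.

Actual critical path: J→Q→R = 5+3+11 = 19 ⇒ 19 weeks.
Q is on the critical path; changing it to 2 makes that path 18 weeks.
That remains the longest chain; total 18 weeks.
Change in finish: 18 − 19 = -1 weeks.

-1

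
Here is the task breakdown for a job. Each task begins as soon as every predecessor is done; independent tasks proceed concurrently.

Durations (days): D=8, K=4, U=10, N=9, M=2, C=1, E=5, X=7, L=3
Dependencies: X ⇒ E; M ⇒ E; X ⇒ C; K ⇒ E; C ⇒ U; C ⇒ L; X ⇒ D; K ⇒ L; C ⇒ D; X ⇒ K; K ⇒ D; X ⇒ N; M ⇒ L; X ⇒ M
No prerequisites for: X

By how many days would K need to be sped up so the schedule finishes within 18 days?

Current finish: 19 days; target: 18.
K is on every critical path, so each day cut from K cuts the finish by one (this holds down to a finish of 18).
Need 19 − 18 = 1 day off K → K becomes 3 days, finish becomes 18.

1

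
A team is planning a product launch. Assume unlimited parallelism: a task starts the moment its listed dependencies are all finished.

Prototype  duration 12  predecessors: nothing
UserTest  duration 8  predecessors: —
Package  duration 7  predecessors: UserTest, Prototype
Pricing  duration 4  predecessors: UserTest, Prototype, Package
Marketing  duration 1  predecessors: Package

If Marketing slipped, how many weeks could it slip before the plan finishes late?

3

Prototype→Package→Pricing = 12+7+4 = 23 sets the makespan at 23 weeks.
The longest chain containing Marketing totals 20 weeks.
Float = 23 − 20 = 3.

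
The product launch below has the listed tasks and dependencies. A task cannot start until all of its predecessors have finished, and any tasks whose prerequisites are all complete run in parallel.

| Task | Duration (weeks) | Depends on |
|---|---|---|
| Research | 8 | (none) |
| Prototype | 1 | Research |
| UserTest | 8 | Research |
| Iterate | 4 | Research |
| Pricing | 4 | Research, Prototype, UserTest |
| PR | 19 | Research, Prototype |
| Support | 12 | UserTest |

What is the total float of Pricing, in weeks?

8

Research→Prototype→PR = 8+1+19 = 28 sets the makespan at 28 weeks.
Pricing finishes as early as 20 and must finish by 28.
Slack of Pricing = 24 − 16 = 8 weeks.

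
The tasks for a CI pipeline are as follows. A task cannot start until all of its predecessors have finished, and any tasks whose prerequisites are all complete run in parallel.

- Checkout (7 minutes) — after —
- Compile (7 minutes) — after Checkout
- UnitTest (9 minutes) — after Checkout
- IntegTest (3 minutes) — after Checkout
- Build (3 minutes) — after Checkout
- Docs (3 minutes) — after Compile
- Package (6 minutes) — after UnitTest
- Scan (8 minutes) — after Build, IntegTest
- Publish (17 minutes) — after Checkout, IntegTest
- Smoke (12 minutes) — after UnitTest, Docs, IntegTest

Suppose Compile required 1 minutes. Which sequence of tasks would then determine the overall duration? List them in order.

Actual critical path: Checkout→Compile→Docs→Smoke = 7+7+3+12 = 29 ⇒ 29 minutes.
Compile is on the critical path; changing it to 1 makes that path 23 minutes.
Now Checkout→UnitTest→Smoke = 7+9+12 = 28 is longest, so the finish becomes 28 minutes.

Checkout, UnitTest, Smoke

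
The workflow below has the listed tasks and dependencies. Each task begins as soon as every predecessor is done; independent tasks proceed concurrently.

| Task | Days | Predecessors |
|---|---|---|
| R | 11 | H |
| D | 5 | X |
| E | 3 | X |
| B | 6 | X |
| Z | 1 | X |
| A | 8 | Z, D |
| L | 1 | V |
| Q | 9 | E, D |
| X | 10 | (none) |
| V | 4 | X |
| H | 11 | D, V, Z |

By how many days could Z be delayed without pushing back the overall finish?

4

The longest chain is X→D→H→R = 10+5+11+11 = 37; overall finish 37 days.
Longest path through Z: 33 days (earliest finish 11, latest finish 15).
So Z can slip 15 − 11 = 4 days.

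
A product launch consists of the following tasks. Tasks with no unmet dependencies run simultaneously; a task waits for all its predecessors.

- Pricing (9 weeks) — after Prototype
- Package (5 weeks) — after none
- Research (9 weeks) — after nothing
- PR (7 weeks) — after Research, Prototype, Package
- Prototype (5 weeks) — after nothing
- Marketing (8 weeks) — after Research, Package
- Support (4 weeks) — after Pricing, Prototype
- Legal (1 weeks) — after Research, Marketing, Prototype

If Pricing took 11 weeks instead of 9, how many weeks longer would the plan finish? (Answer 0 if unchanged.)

Baseline: Prototype→Pricing→Support = 5+9+4 = 18 → 18 weeks.
Pricing is on the critical path; changing it to 11 makes that path 20 weeks.
That remains the longest chain; total 20 weeks.
Change in finish: 20 − 18 = +2 weeks.

2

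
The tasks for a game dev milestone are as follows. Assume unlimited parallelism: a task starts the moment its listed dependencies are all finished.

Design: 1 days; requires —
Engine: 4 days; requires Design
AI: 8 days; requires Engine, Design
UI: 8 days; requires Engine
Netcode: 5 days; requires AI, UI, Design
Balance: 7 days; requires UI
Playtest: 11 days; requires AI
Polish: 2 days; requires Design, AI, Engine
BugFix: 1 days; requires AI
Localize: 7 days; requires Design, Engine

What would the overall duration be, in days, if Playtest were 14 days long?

27

Baseline: Design→Engine→AI→Playtest = 1+4+8+11 = 24 → 24 days.
Playtest is on the critical path; changing it to 14 makes that path 27 days.
The critical path is still Design→Engine→AI→Playtest; finish is now 27 days.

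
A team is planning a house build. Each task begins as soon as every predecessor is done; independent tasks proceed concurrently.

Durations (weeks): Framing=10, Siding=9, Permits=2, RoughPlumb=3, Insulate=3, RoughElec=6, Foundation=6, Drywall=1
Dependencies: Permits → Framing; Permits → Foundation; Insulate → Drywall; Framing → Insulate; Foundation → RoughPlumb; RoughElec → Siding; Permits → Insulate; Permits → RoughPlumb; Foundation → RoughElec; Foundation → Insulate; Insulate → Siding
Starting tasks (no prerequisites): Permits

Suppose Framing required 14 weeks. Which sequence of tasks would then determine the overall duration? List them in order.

As given, the longest chain is Permits→Framing→Insulate→Siding = 2+10+3+9 = 24, so the finish is 24 weeks.
Since Framing is critical, the +4 change carries straight to that chain (now 28 weeks).
No other chain overtakes it, so the finish is 28 weeks.

Permits, Framing, Insulate, Siding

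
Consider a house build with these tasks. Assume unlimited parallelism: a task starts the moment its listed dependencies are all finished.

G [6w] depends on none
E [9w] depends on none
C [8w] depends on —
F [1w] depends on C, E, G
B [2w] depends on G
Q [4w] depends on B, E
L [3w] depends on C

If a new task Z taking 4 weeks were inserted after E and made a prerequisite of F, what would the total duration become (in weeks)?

Originally the house build takes 13 weeks.
With Z inserted, F now waits for max(C, E, G, Z).
New critical path: E→Z→F = 9+4+1 = 14 ⇒ 14 weeks.

14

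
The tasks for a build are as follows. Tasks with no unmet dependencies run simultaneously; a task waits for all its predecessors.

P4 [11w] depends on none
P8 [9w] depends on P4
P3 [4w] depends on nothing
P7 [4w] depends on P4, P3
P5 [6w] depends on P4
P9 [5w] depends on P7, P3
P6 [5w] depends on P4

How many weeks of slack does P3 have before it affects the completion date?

7

The longest chain is P4→P7→P9 = 11+4+5 = 20; overall finish 20 weeks.
P3 finishes as early as 4 and must finish by 11.
So P3 can slip 11 − 4 = 7 weeks.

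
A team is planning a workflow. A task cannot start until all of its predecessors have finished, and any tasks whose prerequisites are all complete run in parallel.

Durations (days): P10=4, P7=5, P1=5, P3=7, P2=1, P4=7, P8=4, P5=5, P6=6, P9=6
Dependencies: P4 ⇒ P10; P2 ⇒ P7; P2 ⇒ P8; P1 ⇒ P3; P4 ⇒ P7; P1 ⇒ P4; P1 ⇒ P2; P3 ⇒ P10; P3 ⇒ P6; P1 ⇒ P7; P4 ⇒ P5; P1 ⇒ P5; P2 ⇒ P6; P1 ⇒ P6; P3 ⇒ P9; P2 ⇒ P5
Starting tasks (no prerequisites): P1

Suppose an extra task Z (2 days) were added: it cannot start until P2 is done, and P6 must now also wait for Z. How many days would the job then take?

18

Originally the job takes 18 days.
With Z inserted, P6 now waits for max(P3, P1, P2, Z).
New critical path: P1→P3→P6 = 5+7+6 = 18 ⇒ 18 days.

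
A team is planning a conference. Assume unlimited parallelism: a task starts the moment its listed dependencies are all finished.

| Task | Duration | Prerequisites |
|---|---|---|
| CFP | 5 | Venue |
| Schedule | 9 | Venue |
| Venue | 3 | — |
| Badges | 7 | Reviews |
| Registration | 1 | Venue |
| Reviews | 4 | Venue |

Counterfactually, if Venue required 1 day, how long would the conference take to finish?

12

Baseline: Venue→Reviews→Badges = 3+4+7 = 14 → 14 days.
Since Venue is critical, the -2 change carries straight to that chain (now 12 days).
The critical path is still Venue→Reviews→Badges; finish is now 12 days.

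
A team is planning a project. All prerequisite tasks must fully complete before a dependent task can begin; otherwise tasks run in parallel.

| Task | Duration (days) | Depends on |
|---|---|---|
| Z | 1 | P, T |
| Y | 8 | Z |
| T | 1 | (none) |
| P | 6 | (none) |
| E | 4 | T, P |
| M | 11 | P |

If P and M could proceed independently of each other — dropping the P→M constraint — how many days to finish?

Before: longest chain P→M = 6+11 = 17, finish 17.
Without P→M, M's earliest start moves from 6 to 0.
New critical path: P→Z→Y = 6+1+8 = 15 ⇒ 15 days.

15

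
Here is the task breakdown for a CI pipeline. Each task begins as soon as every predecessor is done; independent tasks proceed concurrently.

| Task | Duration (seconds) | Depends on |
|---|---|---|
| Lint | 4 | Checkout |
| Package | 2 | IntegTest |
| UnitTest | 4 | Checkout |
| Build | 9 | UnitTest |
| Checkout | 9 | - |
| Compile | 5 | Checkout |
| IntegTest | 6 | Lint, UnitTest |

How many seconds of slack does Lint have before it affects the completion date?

1

Checkout→UnitTest→Build = 9+4+9 = 22 sets the makespan at 22 seconds.
Longest path through Lint: 21 seconds (earliest finish 13, latest finish 14).
Slack of Lint = 10 − 9 = 1 second.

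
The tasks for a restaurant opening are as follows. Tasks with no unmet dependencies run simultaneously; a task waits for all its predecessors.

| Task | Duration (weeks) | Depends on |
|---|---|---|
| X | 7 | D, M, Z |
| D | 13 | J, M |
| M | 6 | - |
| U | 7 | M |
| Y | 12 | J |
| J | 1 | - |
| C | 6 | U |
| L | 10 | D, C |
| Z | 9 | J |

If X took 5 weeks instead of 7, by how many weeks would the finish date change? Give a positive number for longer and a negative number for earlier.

Baseline: M→U→C→L = 6+7+6+10 = 29 → 29 weeks.
X is off the critical path — its longest chain is 26 weeks, giving 3 of slack.
That remains the longest chain; total 29 weeks.
Change in finish: 29 − 29 = +0 weeks.

0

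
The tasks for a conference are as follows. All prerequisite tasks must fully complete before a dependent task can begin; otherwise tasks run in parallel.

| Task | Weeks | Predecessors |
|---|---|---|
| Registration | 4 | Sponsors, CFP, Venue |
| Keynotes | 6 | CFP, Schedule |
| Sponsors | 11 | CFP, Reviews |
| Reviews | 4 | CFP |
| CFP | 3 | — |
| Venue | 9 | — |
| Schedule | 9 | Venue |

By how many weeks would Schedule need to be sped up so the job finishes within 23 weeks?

Current finish: 24 weeks; target: 23.
Schedule is on every critical path, so each week cut from Schedule cuts the finish by one (this holds down to a finish of 22).
Need 24 − 23 = 1 week off Schedule → Schedule becomes 8 weeks, finish becomes 23.

1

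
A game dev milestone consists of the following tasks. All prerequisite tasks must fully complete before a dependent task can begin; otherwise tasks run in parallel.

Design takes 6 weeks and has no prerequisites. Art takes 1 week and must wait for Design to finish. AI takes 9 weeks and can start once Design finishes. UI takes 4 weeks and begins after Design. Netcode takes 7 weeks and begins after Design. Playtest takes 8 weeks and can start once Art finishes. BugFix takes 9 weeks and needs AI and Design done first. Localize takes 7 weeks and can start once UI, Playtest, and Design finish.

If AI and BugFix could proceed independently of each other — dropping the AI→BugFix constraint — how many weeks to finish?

22

Before: longest chain Design→AI→BugFix = 6+9+9 = 24, finish 24.
Without AI→BugFix, BugFix's earliest start moves from 15 to 6.
New critical path: Design→Art→Playtest→Localize = 6+1+8+7 = 22 ⇒ 22 weeks.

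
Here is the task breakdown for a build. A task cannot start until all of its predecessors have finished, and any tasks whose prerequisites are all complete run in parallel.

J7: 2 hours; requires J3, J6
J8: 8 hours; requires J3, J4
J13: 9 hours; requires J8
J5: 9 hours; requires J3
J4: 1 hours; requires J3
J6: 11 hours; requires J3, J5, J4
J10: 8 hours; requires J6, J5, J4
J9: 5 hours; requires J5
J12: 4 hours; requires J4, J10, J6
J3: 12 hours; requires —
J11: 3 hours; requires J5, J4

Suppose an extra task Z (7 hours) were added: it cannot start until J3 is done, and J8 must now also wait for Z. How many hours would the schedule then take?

Originally the schedule takes 44 hours.
With Z inserted, J8 now waits for max(J3, J4, Z).
New critical path: J3→J5→J6→J10→J12 = 12+9+11+8+4 = 44 ⇒ 44 hours.

44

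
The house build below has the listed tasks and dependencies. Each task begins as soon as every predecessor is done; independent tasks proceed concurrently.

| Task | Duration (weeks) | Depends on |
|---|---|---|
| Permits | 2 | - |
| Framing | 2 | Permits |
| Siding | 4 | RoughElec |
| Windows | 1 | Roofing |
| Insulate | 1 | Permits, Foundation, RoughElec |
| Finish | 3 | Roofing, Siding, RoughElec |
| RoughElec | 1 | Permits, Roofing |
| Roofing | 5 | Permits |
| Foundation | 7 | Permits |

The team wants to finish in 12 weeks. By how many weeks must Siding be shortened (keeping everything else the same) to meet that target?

3

Current finish: 15 weeks; target: 12.
Siding is on every critical path, so each week cut from Siding cuts the finish by one (this holds down to a finish of 12).
Need 15 − 12 = 3 weeks off Siding → Siding becomes 1 week, finish becomes 12.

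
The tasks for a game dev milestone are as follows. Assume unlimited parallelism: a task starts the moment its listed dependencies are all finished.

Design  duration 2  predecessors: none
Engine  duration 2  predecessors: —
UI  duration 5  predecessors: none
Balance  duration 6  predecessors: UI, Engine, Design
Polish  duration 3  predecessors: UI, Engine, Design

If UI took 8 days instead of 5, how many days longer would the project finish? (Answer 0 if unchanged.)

3

Actual critical path: UI→Balance = 5+6 = 11 ⇒ 11 days.
Since UI is critical, the +3 change carries straight to that chain (now 14 days).
No other chain overtakes it, so the finish is 14 days.
Change in finish: 14 − 11 = +3 days.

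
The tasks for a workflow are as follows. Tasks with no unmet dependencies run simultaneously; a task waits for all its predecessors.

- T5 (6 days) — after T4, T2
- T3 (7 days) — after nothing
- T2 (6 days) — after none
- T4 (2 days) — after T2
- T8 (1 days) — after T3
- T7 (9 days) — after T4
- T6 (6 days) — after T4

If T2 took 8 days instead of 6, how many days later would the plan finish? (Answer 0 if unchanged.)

Actual critical path: T2→T4→T7 = 6+2+9 = 17 ⇒ 17 days.
T2 lies on that path, so at 8 days the path becomes 19 days.
That remains the longest chain; total 19 days.
Change in finish: 19 − 17 = +2 days.

2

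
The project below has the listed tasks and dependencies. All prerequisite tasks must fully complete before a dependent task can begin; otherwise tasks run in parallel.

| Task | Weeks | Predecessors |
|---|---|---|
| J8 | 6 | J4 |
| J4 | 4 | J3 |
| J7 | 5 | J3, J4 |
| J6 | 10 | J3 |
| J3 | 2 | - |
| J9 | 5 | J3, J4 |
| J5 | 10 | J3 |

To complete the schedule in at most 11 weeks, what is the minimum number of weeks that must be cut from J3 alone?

Current finish: 12 weeks; target: 11.
J3 is on every critical path, so each week cut from J3 cuts the finish by one (this holds down to a finish of 11).
Need 12 − 11 = 1 week off J3 → J3 becomes 1 week, finish becomes 11.

1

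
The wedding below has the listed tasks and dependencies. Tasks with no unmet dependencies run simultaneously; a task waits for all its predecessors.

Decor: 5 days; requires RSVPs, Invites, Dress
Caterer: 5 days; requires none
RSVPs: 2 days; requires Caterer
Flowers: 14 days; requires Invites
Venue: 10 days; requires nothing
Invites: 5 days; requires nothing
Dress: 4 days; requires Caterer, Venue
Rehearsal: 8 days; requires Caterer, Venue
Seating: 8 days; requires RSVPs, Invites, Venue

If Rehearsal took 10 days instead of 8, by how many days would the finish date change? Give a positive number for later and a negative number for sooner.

Actual critical path: Venue→Dress→Decor = 10+4+5 = 19 ⇒ 19 days.
Rehearsal has 1 day of float (longest path through it is 18).
Now Venue→Rehearsal = 10+10 = 20 is longest, so the finish becomes 20 days.
Change in finish: 20 − 19 = +1 days.

1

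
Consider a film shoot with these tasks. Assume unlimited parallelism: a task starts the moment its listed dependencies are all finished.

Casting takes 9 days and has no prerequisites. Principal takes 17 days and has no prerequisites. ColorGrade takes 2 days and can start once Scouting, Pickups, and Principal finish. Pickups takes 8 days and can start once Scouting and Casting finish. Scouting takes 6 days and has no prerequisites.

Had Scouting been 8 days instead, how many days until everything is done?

19

The binding path is Casting→Pickups→ColorGrade = 9+8+2 = 19; finish at 19 days.
Scouting has 3 days of float (longest path through it is 16).
That remains the longest chain; total 19 days.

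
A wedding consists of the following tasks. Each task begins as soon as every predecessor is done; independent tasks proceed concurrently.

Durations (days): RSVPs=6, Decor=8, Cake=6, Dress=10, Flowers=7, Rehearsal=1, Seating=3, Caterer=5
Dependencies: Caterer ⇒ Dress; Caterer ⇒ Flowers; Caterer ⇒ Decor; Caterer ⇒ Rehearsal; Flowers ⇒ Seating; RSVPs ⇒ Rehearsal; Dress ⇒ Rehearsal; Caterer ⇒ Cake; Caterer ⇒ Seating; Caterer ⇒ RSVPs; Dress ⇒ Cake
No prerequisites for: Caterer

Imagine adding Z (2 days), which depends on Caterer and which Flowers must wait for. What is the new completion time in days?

21

Originally the wedding takes 21 days.
With Z inserted, Flowers now waits for max(Caterer, Z).
New critical path: Caterer→Dress→Cake = 5+10+6 = 21 ⇒ 21 days.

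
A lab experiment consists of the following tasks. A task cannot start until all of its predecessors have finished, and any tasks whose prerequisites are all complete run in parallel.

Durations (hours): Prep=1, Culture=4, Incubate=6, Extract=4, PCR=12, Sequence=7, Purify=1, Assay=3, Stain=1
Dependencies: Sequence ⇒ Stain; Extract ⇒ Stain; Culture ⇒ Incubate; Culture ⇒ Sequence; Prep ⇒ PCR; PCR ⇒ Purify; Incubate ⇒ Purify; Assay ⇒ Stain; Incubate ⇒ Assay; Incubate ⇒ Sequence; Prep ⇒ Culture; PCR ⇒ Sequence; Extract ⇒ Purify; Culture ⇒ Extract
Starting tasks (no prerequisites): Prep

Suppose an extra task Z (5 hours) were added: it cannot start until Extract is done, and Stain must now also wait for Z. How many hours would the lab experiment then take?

Originally the lab experiment takes 21 hours.
With Z inserted, Stain now waits for max(Sequence, Extract, Assay, Z).
New critical path: Prep→PCR→Sequence→Stain = 1+12+7+1 = 21 ⇒ 21 hours.

21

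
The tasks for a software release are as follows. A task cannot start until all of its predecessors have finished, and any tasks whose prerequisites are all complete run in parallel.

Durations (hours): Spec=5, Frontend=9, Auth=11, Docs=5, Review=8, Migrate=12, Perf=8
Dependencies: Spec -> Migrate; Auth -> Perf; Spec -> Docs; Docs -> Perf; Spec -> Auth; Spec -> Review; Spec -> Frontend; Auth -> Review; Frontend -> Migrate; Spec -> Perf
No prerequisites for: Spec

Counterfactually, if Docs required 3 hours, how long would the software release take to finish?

26

Critical path before the change: Spec→Frontend→Migrate = 5+9+12 = 26 giving 26 hours.
The longest path through Docs is only 18 hours, so Docs has float 8.
The critical path is still Spec→Frontend→Migrate; finish is now 26 hours.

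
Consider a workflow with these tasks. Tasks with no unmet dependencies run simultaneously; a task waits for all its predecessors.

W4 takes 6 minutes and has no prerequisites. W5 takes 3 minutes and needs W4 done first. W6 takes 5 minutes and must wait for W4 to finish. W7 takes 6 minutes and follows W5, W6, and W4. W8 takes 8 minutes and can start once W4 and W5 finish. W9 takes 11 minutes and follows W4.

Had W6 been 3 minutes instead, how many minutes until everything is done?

As given, the longest chain is W4→W6→W7 = 6+5+6 = 17, so the finish is 17 minutes.
W6 lies on that path, so at 3 minutes the path becomes 15 minutes.
Now W4→W5→W8 = 6+3+8 = 17 is longest, so the finish becomes 17 minutes.

17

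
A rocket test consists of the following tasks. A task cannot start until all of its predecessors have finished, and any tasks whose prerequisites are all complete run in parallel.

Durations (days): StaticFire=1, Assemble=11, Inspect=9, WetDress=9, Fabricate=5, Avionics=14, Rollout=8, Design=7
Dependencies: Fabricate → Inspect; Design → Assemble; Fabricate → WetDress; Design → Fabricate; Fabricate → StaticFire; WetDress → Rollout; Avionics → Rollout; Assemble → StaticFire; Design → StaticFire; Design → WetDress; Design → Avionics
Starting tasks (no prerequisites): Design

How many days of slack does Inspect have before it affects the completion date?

Critical path: Design→Fabricate→WetDress→Rollout = 7+5+9+8 = 29, so the finish is 29 days.
Inspect finishes as early as 21 and must finish by 29.
So Inspect can slip 29 − 21 = 8 days.

8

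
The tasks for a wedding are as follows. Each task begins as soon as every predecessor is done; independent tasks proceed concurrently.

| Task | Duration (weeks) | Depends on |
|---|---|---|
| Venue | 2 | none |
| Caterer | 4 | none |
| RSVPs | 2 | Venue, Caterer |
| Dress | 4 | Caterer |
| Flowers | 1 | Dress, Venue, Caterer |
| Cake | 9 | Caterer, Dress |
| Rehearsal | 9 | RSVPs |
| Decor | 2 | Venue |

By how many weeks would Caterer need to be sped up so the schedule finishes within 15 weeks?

2

Current finish: 17 weeks; target: 15.
Caterer is on every critical path, so each week cut from Caterer cuts the finish by one (this holds down to a finish of 14).
Need 17 − 15 = 2 weeks off Caterer → Caterer becomes 2 weeks, finish becomes 15.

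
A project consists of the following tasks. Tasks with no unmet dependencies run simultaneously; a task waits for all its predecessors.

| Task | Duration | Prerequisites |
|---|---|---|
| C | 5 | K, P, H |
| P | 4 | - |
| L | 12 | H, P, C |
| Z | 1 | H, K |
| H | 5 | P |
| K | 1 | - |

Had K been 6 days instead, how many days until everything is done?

Actual critical path: P→H→C→L = 4+5+5+12 = 26 ⇒ 26 days.
K is off the critical path — its longest chain is 18 days, giving 8 of slack.
The critical path is still P→H→C→L; finish is now 26 days.

26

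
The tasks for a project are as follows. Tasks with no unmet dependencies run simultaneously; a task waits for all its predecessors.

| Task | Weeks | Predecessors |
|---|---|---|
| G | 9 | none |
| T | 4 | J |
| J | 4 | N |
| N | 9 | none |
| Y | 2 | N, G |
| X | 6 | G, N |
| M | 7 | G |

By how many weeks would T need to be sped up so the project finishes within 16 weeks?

Current finish: 17 weeks; target: 16.
T is on every critical path, so each week cut from T cuts the finish by one (this holds down to a finish of 16).
Need 17 − 16 = 1 week off T → T becomes 3 weeks, finish becomes 16.

1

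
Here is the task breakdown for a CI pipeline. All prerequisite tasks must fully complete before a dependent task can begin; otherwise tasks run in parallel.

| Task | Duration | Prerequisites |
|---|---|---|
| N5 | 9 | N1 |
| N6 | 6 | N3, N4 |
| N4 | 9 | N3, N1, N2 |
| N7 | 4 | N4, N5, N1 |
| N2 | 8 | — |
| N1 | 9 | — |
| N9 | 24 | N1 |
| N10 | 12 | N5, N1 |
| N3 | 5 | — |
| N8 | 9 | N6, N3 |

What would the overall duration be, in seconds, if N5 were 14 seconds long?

35

The binding path is N1→N4→N6→N8 = 9+9+6+9 = 33; finish at 33 seconds.
N5 has 3 seconds of float (longest path through it is 30).
New critical path: N1→N5→N10 = 9+14+12 = 35 ⇒ 35 seconds.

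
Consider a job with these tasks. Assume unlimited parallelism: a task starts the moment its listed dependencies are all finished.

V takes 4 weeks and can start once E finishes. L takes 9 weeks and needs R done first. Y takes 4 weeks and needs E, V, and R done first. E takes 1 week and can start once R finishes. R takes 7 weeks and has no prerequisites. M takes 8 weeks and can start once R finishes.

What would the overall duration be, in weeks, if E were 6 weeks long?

21

As given, the longest chain is R→E→V→Y = 7+1+4+4 = 16, so the finish is 16 weeks.
E lies on that path, so at 6 weeks the path becomes 21 weeks.
The critical path is still R→E→V→Y; finish is now 21 weeks.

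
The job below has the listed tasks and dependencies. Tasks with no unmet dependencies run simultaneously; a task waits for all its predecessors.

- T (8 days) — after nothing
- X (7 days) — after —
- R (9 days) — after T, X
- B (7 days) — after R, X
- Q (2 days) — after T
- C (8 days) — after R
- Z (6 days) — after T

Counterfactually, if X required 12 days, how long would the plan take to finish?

The binding path is T→R→C = 8+9+8 = 25; finish at 25 days.
X is off the critical path — its longest chain is 24 days, giving 1 of slack.
New critical path: X→R→C = 12+9+8 = 29 ⇒ 29 days.

29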